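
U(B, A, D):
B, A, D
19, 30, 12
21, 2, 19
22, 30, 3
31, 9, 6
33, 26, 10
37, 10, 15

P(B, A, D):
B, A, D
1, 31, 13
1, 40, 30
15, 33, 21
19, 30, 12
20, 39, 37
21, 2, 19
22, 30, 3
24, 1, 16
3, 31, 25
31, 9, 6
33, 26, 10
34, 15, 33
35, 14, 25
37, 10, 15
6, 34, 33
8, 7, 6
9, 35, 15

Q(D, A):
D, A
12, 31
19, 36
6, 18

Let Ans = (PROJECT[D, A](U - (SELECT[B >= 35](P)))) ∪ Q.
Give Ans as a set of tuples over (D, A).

Filtering on B >= 35 leaves {(35, 14, 25), (37, 10, 15)}.
Taking the difference: {(19, 30, 12), (21, 2, 19), (22, 30, 3), (31, 9, 6), (33, 26, 10)}
Projecting to D, A: {(10, 26), (12, 30), (19, 2), (3, 30), (6, 9)}
Taking the union: {(10, 26), (12, 30), (12, 31), (19, 2), (19, 36), (3, 30), (6, 18), (6, 9)}

{(10, 26), (12, 30), (12, 31), (19, 2), (19, 36), (3, 30), (6, 18), (6, 9)}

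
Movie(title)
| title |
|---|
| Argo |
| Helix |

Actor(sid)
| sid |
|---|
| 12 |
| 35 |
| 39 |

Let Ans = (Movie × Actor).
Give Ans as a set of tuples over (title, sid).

{(Argo, 12), (Argo, 35), (Argo, 39), (Helix, 12), (Helix, 35), (Helix, 39)}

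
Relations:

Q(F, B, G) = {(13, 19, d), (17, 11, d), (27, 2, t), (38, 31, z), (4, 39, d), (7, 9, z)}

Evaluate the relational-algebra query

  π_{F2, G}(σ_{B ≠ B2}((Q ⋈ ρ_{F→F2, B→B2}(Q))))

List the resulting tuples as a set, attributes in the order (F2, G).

ρ[F→F2, B→B2]: schema becomes (F2, B2, G); tuples unchanged.
Joining Q and ρ_{F→F2, B→B2}(Q) on G yields {(13, 19, d, 13, 19), (13, 19, d, 17, 11), (13, 19, d, 4, 39), (17, 11, d, 13, 19), (17, 11, d, 17, 11), (17, 11, d, 4, 39), (27, 2, t, 27, 2), (38, 31, z, 38, 31), (38, 31, z, 7, 9), (4, 39, d, 13, 19), (4, 39, d, 17, 11), (4, 39, d, 4, 39), (7, 9, z, 38, 31), (7, 9, z, 7, 9)}.
Selection B ≠ B2: {(13, 19, d, 17, 11), (13, 19, d, 4, 39), (17, 11, d, 13, 19), (17, 11, d, 4, 39), (38, 31, z, 7, 9), (4, 39, d, 13, 19), (4, 39, d, 17, 11), (7, 9, z, 38, 31)}
π[F2, G]: project onto (F2, G) (3 duplicate(s) eliminated) → {(13, d), (17, d), (38, z), (4, d), (7, z)}

{(13, d), (17, d), (38, z), (4, d), (7, z)}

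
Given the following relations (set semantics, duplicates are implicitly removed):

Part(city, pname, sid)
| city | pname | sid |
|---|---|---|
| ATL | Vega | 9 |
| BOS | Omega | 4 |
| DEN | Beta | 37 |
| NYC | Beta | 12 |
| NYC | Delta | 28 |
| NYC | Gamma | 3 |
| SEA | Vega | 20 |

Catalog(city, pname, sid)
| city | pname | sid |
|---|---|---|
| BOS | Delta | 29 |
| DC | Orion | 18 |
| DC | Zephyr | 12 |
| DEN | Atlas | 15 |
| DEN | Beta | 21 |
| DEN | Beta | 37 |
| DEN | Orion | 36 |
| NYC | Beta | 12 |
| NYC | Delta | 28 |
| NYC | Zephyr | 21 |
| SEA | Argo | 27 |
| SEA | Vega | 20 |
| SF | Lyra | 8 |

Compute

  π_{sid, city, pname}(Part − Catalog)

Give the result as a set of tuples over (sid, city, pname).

{(3, NYC, Gamma), (4, BOS, Omega), (9, ATL, Vega)}

Difference: {(ATL, Vega, 9), (BOS, Omega, 4), (DEN, Beta, 37), (NYC, Beta, 12), (NYC, Delta, 28), (NYC, Gamma, 3), (SEA, Vega, 20)} with {(BOS, Delta, 29), (DC, Orion, 18), (DC, Zephyr, 12), (DEN, Atlas, 15), (DEN, Beta, 21), (DEN, Beta, 37), (DEN, Orion, 36), (NYC, Beta, 12), (NYC, Delta, 28), (NYC, Zephyr, 21), (SEA, Argo, 27), (SEA, Vega, 20), (SF, Lyra, 8)} → {(ATL, Vega, 9), (BOS, Omega, 4), (NYC, Gamma, 3)}
π_{sid, city, pname} gives {(3, NYC, Gamma), (4, BOS, Omega), (9, ATL, Vega)}.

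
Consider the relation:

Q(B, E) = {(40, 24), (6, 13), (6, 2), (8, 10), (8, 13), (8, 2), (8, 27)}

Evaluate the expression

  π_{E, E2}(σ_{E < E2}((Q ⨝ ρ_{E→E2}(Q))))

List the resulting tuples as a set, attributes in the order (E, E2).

{(10, 13), (10, 27), (13, 27), (2, 10), (2, 13), (2, 27)}

ρ[E→E2]: schema becomes (B, E2); tuples unchanged.
Joining Q and ρ_{E→E2}(Q) on B yields {(40, 24, 24), (6, 13, 13), (6, 13, 2), (6, 2, 13), (6, 2, 2), (8, 10, 10), (8, 10, 13), (8, 10, 2), (8, 10, 27), (8, 13, 10), (8, 13, 13), (8, 13, 2), (8, 13, 27), (8, 2, 10), (8, 2, 13), (8, 2, 2), (8, 2, 27), (8, 27, 10), (8, 27, 13), (8, 27, 2), (8, 27, 27)}.
Selection E < E2: {(6, 2, 13), (8, 10, 13), (8, 10, 27), (8, 13, 27), (8, 2, 10), (8, 2, 13), (8, 2, 27)}
Projecting to E, E2 (1 duplicate(s) eliminated): {(10, 13), (10, 27), (13, 27), (2, 10), (2, 13), (2, 27)}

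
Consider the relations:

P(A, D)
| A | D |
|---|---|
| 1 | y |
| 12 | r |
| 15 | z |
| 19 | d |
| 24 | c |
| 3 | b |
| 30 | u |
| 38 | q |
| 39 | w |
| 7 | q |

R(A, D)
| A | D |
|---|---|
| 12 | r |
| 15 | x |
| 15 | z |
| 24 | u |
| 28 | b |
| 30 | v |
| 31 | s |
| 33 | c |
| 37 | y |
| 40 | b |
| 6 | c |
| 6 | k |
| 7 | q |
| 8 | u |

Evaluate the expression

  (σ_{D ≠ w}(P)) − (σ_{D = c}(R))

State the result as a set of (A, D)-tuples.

{(1, y), (12, r), (15, z), (19, d), (24, c), (3, b), (30, u), (38, q), (7, q)}

Apply σ_{D ≠ w}; surviving tuples: {(1, y), (12, r), (15, z), (19, d), (24, c), (3, b), (30, u), (38, q), (7, q)}
Apply σ_{D = c}; surviving tuples: {(33, c), (6, c)}
Difference: {(1, y), (12, r), (15, z), (19, d), (24, c), (3, b), (30, u), (38, q), (7, q)} with {(33, c), (6, c)} → {(1, y), (12, r), (15, z), (19, d), (24, c), (3, b), (30, u), (38, q), (7, q)}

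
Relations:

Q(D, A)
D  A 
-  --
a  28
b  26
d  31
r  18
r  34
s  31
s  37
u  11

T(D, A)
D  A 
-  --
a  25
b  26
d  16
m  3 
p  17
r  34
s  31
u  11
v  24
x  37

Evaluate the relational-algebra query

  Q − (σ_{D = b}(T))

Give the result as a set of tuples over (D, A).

Selection D = b: {(b, 26)}
Set difference of the two operands is {(a, 28), (d, 31), (r, 18), (r, 34), (s, 31), (s, 37), (u, 11)}.

{(a, 28), (d, 31), (r, 18), (r, 34), (s, 31), (s, 37), (u, 11)}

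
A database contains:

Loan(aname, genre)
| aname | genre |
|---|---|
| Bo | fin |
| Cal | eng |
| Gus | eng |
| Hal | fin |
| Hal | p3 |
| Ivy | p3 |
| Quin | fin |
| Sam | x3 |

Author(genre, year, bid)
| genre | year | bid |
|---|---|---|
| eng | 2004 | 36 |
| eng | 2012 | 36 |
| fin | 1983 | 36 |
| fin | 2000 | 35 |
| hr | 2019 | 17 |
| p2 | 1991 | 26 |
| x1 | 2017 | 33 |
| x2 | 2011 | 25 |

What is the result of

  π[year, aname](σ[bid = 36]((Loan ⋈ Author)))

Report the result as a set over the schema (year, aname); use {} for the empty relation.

Joining Loan and Author on genre yields {(Bo, fin, 1983, 36), (Bo, fin, 2000, 35), (Cal, eng, 2004, 36), (Cal, eng, 2012, 36), (Gus, eng, 2004, 36), (Gus, eng, 2012, 36), (Hal, fin, 1983, 36), (Hal, fin, 2000, 35), (Quin, fin, 1983, 36), (Quin, fin, 2000, 35)}.
Selection bid = 36: {(Bo, fin, 1983, 36), (Cal, eng, 2004, 36), (Cal, eng, 2012, 36), (Gus, eng, 2004, 36), (Gus, eng, 2012, 36), (Hal, fin, 1983, 36), (Quin, fin, 1983, 36)}
Keep only column(s) year, aname: {(1983, Bo), (1983, Hal), (1983, Quin), (2004, Cal), (2004, Gus), (2012, Cal), (2012, Gus)}

{(1983, Bo), (1983, Hal), (1983, Quin), (2004, Cal), (2004, Gus), (2012, Cal), (2012, Gus)}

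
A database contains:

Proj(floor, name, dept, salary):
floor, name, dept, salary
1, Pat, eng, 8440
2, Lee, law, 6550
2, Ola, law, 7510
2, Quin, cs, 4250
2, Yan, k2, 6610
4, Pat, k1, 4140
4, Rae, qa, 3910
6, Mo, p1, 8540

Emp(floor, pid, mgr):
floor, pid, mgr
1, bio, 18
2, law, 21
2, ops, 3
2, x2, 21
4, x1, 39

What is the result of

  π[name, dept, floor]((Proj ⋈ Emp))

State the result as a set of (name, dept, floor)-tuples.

{(Lee, law, 2), (Ola, law, 2), (Pat, eng, 1), (Pat, k1, 4), (Quin, cs, 2), (Rae, qa, 4), (Yan, k2, 2)}

Joining Proj and Emp on floor yields {(1, Pat, eng, 8440, bio, 18), (2, Lee, law, 6550, law, 21), (2, Lee, law, 6550, ops, 3), (2, Lee, law, 6550, x2, 21), (2, Ola, law, 7510, law, 21), (2, Ola, law, 7510, ops, 3), (2, Ola, law, 7510, x2, 21), (2, Quin, cs, 4250, law, 21), (2, Quin, cs, 4250, ops, 3), (2, Quin, cs, 4250, x2, 21), (2, Yan, k2, 6610, law, 21), (2, Yan, k2, 6610, ops, 3), (2, Yan, k2, 6610, x2, 21), (4, Pat, k1, 4140, x1, 39), (4, Rae, qa, 3910, x1, 39)}.
π[name, dept, floor]: project onto (name, dept, floor) (8 duplicate(s) eliminated) → {(Lee, law, 2), (Ola, law, 2), (Pat, eng, 1), (Pat, k1, 4), (Quin, cs, 2), (Rae, qa, 4), (Yan, k2, 2)}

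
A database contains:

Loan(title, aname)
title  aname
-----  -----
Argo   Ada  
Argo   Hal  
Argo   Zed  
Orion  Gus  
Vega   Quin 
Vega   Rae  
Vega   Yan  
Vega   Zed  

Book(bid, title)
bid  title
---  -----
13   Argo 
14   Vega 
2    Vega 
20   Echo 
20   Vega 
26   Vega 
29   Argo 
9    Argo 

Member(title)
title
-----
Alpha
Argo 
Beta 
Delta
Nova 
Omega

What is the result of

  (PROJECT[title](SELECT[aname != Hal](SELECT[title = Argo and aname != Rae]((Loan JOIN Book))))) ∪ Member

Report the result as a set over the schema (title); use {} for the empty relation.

{Alpha, Argo, Beta, Delta, Nova, Omega}

Natural join on title: {(Argo, Ada, 13), (Argo, Ada, 29), (Argo, Ada, 9), (Argo, Hal, 13), (Argo, Hal, 29), (Argo, Hal, 9), (Argo, Zed, 13), (Argo, Zed, 29), (Argo, Zed, 9), (Vega, Quin, 14), (Vega, Quin, 2), (Vega, Quin, 20), (Vega, Quin, 26), (Vega, Rae, 14), (Vega, Rae, 2), (Vega, Rae, 20), (Vega, Rae, 26), (Vega, Yan, 14), (Vega, Yan, 2), (Vega, Yan, 20), (Vega, Yan, 26), (Vega, Zed, 14), (Vega, Zed, 2), (Vega, Zed, 20), (Vega, Zed, 26)}
Selection title = Argo and aname != Rae: {(Argo, Ada, 13), (Argo, Ada, 29), (Argo, Ada, 9), (Argo, Hal, 13), (Argo, Hal, 29), (Argo, Hal, 9), (Argo, Zed, 13), (Argo, Zed, 29), (Argo, Zed, 9)}
Selection aname != Hal: {(Argo, Ada, 13), (Argo, Ada, 29), (Argo, Ada, 9), (Argo, Zed, 13), (Argo, Zed, 29), (Argo, Zed, 9)}
π_{title} gives {Argo} (5 duplicate(s) eliminated).
Set union of the two operands is {Alpha, Argo, Beta, Delta, Nova, Omega}.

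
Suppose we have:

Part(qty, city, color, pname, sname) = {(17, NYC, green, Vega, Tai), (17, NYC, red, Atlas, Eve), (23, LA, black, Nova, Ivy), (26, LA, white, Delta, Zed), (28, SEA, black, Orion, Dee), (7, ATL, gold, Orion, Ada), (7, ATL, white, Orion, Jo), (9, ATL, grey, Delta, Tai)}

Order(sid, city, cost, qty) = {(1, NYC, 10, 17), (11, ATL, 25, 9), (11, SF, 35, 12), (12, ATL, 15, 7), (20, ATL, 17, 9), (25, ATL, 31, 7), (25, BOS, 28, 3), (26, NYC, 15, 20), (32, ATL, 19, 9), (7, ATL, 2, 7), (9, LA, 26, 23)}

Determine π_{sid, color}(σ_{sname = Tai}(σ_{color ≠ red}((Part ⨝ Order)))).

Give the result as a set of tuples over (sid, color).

Joining Part and Order on qty, city yields {(17, NYC, green, Vega, Tai, 1, 10), (17, NYC, red, Atlas, Eve, 1, 10), (23, LA, black, Nova, Ivy, 9, 26), (7, ATL, gold, Orion, Ada, 12, 15), (7, ATL, gold, Orion, Ada, 25, 31), (7, ATL, gold, Orion, Ada, 7, 2), (7, ATL, white, Orion, Jo, 12, 15), (7, ATL, white, Orion, Jo, 25, 31), (7, ATL, white, Orion, Jo, 7, 2), (9, ATL, grey, Delta, Tai, 11, 25), (9, ATL, grey, Delta, Tai, 20, 17), (9, ATL, grey, Delta, Tai, 32, 19)}.
Selection color ≠ red: {(17, NYC, green, Vega, Tai, 1, 10), (23, LA, black, Nova, Ivy, 9, 26), (7, ATL, gold, Orion, Ada, 12, 15), (7, ATL, gold, Orion, Ada, 25, 31), (7, ATL, gold, Orion, Ada, 7, 2), (7, ATL, white, Orion, Jo, 12, 15), (7, ATL, white, Orion, Jo, 25, 31), (7, ATL, white, Orion, Jo, 7, 2), (9, ATL, grey, Delta, Tai, 11, 25), (9, ATL, grey, Delta, Tai, 20, 17), (9, ATL, grey, Delta, Tai, 32, 19)}
Selection sname = Tai: {(17, NYC, green, Vega, Tai, 1, 10), (9, ATL, grey, Delta, Tai, 11, 25), (9, ATL, grey, Delta, Tai, 20, 17), (9, ATL, grey, Delta, Tai, 32, 19)}
π_{sid, color} gives {(1, green), (11, grey), (20, grey), (32, grey)}.

{(1, green), (11, grey), (20, grey), (32, grey)}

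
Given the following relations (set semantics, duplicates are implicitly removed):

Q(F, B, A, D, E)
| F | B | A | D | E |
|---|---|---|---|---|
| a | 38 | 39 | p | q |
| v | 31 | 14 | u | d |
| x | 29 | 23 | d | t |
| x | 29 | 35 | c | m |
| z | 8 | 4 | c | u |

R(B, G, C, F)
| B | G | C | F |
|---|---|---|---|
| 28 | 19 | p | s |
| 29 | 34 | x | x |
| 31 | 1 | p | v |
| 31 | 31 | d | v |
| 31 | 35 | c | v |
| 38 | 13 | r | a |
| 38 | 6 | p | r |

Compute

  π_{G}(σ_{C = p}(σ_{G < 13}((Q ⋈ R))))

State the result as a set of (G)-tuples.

{1}

Natural join on F, B: {(a, 38, 39, p, q, 13, r), (v, 31, 14, u, d, 1, p), (v, 31, 14, u, d, 31, d), (v, 31, 14, u, d, 35, c), (x, 29, 23, d, t, 34, x), (x, 29, 35, c, m, 34, x)}
Selection G < 13: {(v, 31, 14, u, d, 1, p)}
Selection C = p: {(v, 31, 14, u, d, 1, p)}
Keep only column(s) G: {1}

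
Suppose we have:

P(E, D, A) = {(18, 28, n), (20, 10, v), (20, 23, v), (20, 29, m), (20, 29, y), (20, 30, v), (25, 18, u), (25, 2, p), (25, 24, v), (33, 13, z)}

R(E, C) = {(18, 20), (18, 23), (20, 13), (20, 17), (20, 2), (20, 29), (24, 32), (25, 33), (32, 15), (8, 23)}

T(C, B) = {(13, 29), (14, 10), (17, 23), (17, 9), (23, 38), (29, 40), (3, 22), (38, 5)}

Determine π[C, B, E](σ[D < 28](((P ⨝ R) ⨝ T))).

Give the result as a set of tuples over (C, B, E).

{(13, 29, 20), (17, 23, 20), (17, 9, 20), (29, 40, 20)}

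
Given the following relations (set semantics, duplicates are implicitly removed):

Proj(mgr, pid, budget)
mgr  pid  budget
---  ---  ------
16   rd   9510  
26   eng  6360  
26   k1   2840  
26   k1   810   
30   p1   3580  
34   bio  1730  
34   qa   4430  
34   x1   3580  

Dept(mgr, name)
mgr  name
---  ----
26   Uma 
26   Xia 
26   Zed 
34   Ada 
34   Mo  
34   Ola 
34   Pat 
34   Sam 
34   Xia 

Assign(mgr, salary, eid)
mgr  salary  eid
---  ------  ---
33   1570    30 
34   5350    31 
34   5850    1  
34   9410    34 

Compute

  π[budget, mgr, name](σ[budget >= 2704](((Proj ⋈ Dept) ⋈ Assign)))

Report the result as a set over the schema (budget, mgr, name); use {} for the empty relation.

Joining Proj and Dept on mgr yields {(26, eng, 6360, Uma), (26, eng, 6360, Xia), (26, eng, 6360, Zed), (26, k1, 2840, Uma), (26, k1, 2840, Xia), (26, k1, 2840, Zed), (26, k1, 810, Uma), (26, k1, 810, Xia), (26, k1, 810, Zed), (34, bio, 1730, Ada), (34, bio, 1730, Mo), (34, bio, 1730, Ola), (34, bio, 1730, Pat), (34, bio, 1730, Sam), (34, bio, 1730, Xia), (34, qa, 4430, Ada), (34, qa, 4430, Mo), (34, qa, 4430, Ola), (34, qa, 4430, Pat), (34, qa, 4430, Sam), (34, qa, 4430, Xia), (34, x1, 3580, Ada), (34, x1, 3580, Mo), (34, x1, 3580, Ola), (34, x1, 3580, Pat), (34, x1, 3580, Sam), (34, x1, 3580, Xia)}.
Joining (Proj ⋈ Dept) and Assign on mgr yields {(34, bio, 1730, Ada, 5350, 31), (34, bio, 1730, Ada, 5850, 1), (34, bio, 1730, Ada, 9410, 34), (34, bio, 1730, Mo, 5350, 31), (34, bio, 1730, Mo, 5850, 1), (34, bio, 1730, Mo, 9410, 34), (34, bio, 1730, Ola, 5350, 31), (34, bio, 1730, Ola, 5850, 1), (34, bio, 1730, Ola, 9410, 34), (34, bio, 1730, Pat, 5350, 31), (34, bio, 1730, Pat, 5850, 1), (34, bio, 1730, Pat, 9410, 34), (34, bio, 1730, Sam, 5350, 31), (34, bio, 1730, Sam, 5850, 1), (34, bio, 1730, Sam, 9410, 34), (34, bio, 1730, Xia, 5350, 31), (34, bio, 1730, Xia, 5850, 1), (34, bio, 1730, Xia, 9410, 34), (34, qa, 4430, Ada, 5350, 31), (34, qa, 4430, Ada, 5850, 1), (34, qa, 4430, Ada, 9410, 34), (34, qa, 4430, Mo, 5350, 31), (34, qa, 4430, Mo, 5850, 1), (34, qa, 4430, Mo, 9410, 34), (34, qa, 4430, Ola, 5350, 31), (34, qa, 4430, Ola, 5850, 1), (34, qa, 4430, Ola, 9410, 34), (34, qa, 4430, Pat, 5350, 31), (34, qa, 4430, Pat, 5850, 1), (34, qa, 4430, Pat, 9410, 34), (34, qa, 4430, Sam, 5350, 31), (34, qa, 4430, Sam, 5850, 1), (34, qa, 4430, Sam, 9410, 34), (34, qa, 4430, Xia, 5350, 31), (34, qa, 4430, Xia, 5850, 1), (34, qa, 4430, Xia, 9410, 34), (34, x1, 3580, Ada, 5350, 31), (34, x1, 3580, Ada, 5850, 1), (34, x1, 3580, Ada, 9410, 34), (34, x1, 3580, Mo, 5350, 31), (34, x1, 3580, Mo, 5850, 1), (34, x1, 3580, Mo, 9410, 34), (34, x1, 3580, Ola, 5350, 31), (34, x1, 3580, Ola, 5850, 1), (34, x1, 3580, Ola, 9410, 34), (34, x1, 3580, Pat, 5350, 31), (34, x1, 3580, Pat, 5850, 1), (34, x1, 3580, Pat, 9410, 34), (34, x1, 3580, Sam, 5350, 31), (34, x1, 3580, Sam, 5850, 1), (34, x1, 3580, Sam, 9410, 34), (34, x1, 3580, Xia, 5350, 31), (34, x1, 3580, Xia, 5850, 1), (34, x1, 3580, Xia, 9410, 34)}.
Filtering on budget >= 2704 leaves {(34, qa, 4430, Ada, 5350, 31), (34, qa, 4430, Ada, 5850, 1), (34, qa, 4430, Ada, 9410, 34), (34, qa, 4430, Mo, 5350, 31), (34, qa, 4430, Mo, 5850, 1), (34, qa, 4430, Mo, 9410, 34), (34, qa, 4430, Ola, 5350, 31), (34, qa, 4430, Ola, 5850, 1), (34, qa, 4430, Ola, 9410, 34), (34, qa, 4430, Pat, 5350, 31), (34, qa, 4430, Pat, 5850, 1), (34, qa, 4430, Pat, 9410, 34), (34, qa, 4430, Sam, 5350, 31), (34, qa, 4430, Sam, 5850, 1), (34, qa, 4430, Sam, 9410, 34), (34, qa, 4430, Xia, 5350, 31), (34, qa, 4430, Xia, 5850, 1), (34, qa, 4430, Xia, 9410, 34), (34, x1, 3580, Ada, 5350, 31), (34, x1, 3580, Ada, 5850, 1), (34, x1, 3580, Ada, 9410, 34), (34, x1, 3580, Mo, 5350, 31), (34, x1, 3580, Mo, 5850, 1), (34, x1, 3580, Mo, 9410, 34), (34, x1, 3580, Ola, 5350, 31), (34, x1, 3580, Ola, 5850, 1), (34, x1, 3580, Ola, 9410, 34), (34, x1, 3580, Pat, 5350, 31), (34, x1, 3580, Pat, 5850, 1), (34, x1, 3580, Pat, 9410, 34), (34, x1, 3580, Sam, 5350, 31), (34, x1, 3580, Sam, 5850, 1), (34, x1, 3580, Sam, 9410, 34), (34, x1, 3580, Xia, 5350, 31), (34, x1, 3580, Xia, 5850, 1), (34, x1, 3580, Xia, 9410, 34)}.
Projecting to budget, mgr, name (24 duplicate(s) eliminated): {(3580, 34, Ada), (3580, 34, Mo), (3580, 34, Ola), (3580, 34, Pat), (3580, 34, Sam), (3580, 34, Xia), (4430, 34, Ada), (4430, 34, Mo), (4430, 34, Ola), (4430, 34, Pat), (4430, 34, Sam), (4430, 34, Xia)}

{(3580, 34, Ada), (3580, 34, Mo), (3580, 34, Ola), (3580, 34, Pat), (3580, 34, Sam), (3580, 34, Xia), (4430, 34, Ada), (4430, 34, Mo), (4430, 34, Ola), (4430, 34, Pat), (4430, 34, Sam), (4430, 34, Xia)}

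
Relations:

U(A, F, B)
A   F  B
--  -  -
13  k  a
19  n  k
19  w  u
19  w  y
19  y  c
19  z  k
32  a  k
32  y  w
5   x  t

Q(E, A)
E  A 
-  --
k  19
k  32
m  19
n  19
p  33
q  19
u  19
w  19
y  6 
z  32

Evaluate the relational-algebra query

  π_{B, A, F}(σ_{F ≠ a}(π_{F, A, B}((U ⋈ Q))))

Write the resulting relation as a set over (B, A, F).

Joining U and Q on A yields {(19, n, k, k), (19, n, k, m), (19, n, k, n), (19, n, k, q), (19, n, k, u), (19, n, k, w), (19, w, u, k), (19, w, u, m), (19, w, u, n), (19, w, u, q), (19, w, u, u), (19, w, u, w), (19, w, y, k), (19, w, y, m), (19, w, y, n), (19, w, y, q), (19, w, y, u), (19, w, y, w), (19, y, c, k), (19, y, c, m), (19, y, c, n), (19, y, c, q), (19, y, c, u), (19, y, c, w), (19, z, k, k), (19, z, k, m), (19, z, k, n), (19, z, k, q), (19, z, k, u), (19, z, k, w), (32, a, k, k), (32, a, k, z), (32, y, w, k), (32, y, w, z)}.
π[F, A, B]: project onto (F, A, B) (27 duplicate(s) eliminated) → {(a, 32, k), (n, 19, k), (w, 19, u), (w, 19, y), (y, 19, c), (y, 32, w), (z, 19, k)}
σ[F ≠ a]: keep tuples satisfying F ≠ a → {(n, 19, k), (w, 19, u), (w, 19, y), (y, 19, c), (y, 32, w), (z, 19, k)}
π[B, A, F]: project onto (B, A, F) → {(c, 19, y), (k, 19, n), (k, 19, z), (u, 19, w), (w, 32, y), (y, 19, w)}

{(c, 19, y), (k, 19, n), (k, 19, z), (u, 19, w), (w, 32, y), (y, 19, w)}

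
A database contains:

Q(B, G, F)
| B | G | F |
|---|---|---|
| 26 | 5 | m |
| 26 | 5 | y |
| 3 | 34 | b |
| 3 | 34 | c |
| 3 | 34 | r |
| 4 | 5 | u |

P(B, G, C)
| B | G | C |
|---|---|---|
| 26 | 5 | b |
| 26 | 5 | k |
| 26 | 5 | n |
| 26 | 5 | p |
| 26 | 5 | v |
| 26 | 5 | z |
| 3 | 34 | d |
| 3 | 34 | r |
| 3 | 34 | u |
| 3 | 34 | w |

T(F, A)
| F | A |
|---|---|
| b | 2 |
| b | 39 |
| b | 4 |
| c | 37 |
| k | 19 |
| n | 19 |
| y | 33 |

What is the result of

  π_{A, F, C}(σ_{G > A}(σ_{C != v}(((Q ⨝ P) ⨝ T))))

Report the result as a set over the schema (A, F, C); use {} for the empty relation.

Q ⋈ P (natural join on B, G): {(26, 5, m, b), (26, 5, m, k), (26, 5, m, n), (26, 5, m, p), (26, 5, m, v), (26, 5, m, z), (26, 5, y, b), (26, 5, y, k), (26, 5, y, n), (26, 5, y, p), (26, 5, y, v), (26, 5, y, z), (3, 34, b, d), (3, 34, b, r), (3, 34, b, u), (3, 34, b, w), (3, 34, c, d), (3, 34, c, r), (3, 34, c, u), (3, 34, c, w), (3, 34, r, d), (3, 34, r, r), (3, 34, r, u), (3, 34, r, w)}
(Q ⨝ P) ⋈ T (natural join on F): {(26, 5, y, b, 33), (26, 5, y, k, 33), (26, 5, y, n, 33), (26, 5, y, p, 33), (26, 5, y, v, 33), (26, 5, y, z, 33), (3, 34, b, d, 2), (3, 34, b, d, 39), (3, 34, b, d, 4), (3, 34, b, r, 2), (3, 34, b, r, 39), (3, 34, b, r, 4), (3, 34, b, u, 2), (3, 34, b, u, 39), (3, 34, b, u, 4), (3, 34, b, w, 2), (3, 34, b, w, 39), (3, 34, b, w, 4), (3, 34, c, d, 37), (3, 34, c, r, 37), (3, 34, c, u, 37), (3, 34, c, w, 37)}
Apply σ_{C != v}; surviving tuples: {(26, 5, y, b, 33), (26, 5, y, k, 33), (26, 5, y, n, 33), (26, 5, y, p, 33), (26, 5, y, z, 33), (3, 34, b, d, 2), (3, 34, b, d, 39), (3, 34, b, d, 4), (3, 34, b, r, 2), (3, 34, b, r, 39), (3, 34, b, r, 4), (3, 34, b, u, 2), (3, 34, b, u, 39), (3, 34, b, u, 4), (3, 34, b, w, 2), (3, 34, b, w, 39), (3, 34, b, w, 4), (3, 34, c, d, 37), (3, 34, c, r, 37), (3, 34, c, u, 37), (3, 34, c, w, 37)}
Apply σ_{G > A}; surviving tuples: {(3, 34, b, d, 2), (3, 34, b, d, 4), (3, 34, b, r, 2), (3, 34, b, r, 4), (3, 34, b, u, 2), (3, 34, b, u, 4), (3, 34, b, w, 2), (3, 34, b, w, 4)}
Keep only column(s) A, F, C: {(2, b, d), (2, b, r), (2, b, u), (2, b, w), (4, b, d), (4, b, r), (4, b, u), (4, b, w)}

{(2, b, d), (2, b, r), (2, b, u), (2, b, w), (4, b, d), (4, b, r), (4, b, u), (4, b, w)}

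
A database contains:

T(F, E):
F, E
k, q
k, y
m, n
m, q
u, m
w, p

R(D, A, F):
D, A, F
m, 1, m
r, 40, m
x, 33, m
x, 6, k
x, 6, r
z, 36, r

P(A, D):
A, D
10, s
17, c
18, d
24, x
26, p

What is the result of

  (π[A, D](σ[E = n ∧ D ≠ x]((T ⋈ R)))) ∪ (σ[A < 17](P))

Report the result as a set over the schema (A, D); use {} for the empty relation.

{(1, m), (10, s), (40, r)}

Joining T and R on F yields {(k, q, x, 6), (k, y, x, 6), (m, n, m, 1), (m, n, r, 40), (m, n, x, 33), (m, q, m, 1), (m, q, r, 40), (m, q, x, 33)}.
σ[E = n ∧ D ≠ x]: keep tuples satisfying E = n ∧ D ≠ x → {(m, n, m, 1), (m, n, r, 40)}
Keep only column(s) A, D: {(1, m), (40, r)}
σ[A < 17]: keep tuples satisfying A < 17 → {(10, s)}
Set union of the two operands is {(1, m), (10, s), (40, r)}.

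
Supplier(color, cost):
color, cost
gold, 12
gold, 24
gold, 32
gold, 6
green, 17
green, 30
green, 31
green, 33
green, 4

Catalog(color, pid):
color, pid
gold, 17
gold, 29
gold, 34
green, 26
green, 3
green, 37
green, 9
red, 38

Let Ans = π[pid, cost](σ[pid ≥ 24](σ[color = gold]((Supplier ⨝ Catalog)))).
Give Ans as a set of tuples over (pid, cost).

Supplier ⋈ Catalog (natural join on color): {(gold, 12, 17), (gold, 12, 29), (gold, 12, 34), (gold, 24, 17), (gold, 24, 29), (gold, 24, 34), (gold, 32, 17), (gold, 32, 29), (gold, 32, 34), (gold, 6, 17), (gold, 6, 29), (gold, 6, 34), (green, 17, 26), (green, 17, 3), (green, 17, 37), (green, 17, 9), (green, 30, 26), (green, 30, 3), (green, 30, 37), (green, 30, 9), (green, 31, 26), (green, 31, 3), (green, 31, 37), (green, 31, 9), (green, 33, 26), (green, 33, 3), (green, 33, 37), (green, 33, 9), (green, 4, 26), (green, 4, 3), (green, 4, 37), (green, 4, 9)}
Selection color = gold: {(gold, 12, 17), (gold, 12, 29), (gold, 12, 34), (gold, 24, 17), (gold, 24, 29), (gold, 24, 34), (gold, 32, 17), (gold, 32, 29), (gold, 32, 34), (gold, 6, 17), (gold, 6, 29), (gold, 6, 34)}
Selection pid ≥ 24: {(gold, 12, 29), (gold, 12, 34), (gold, 24, 29), (gold, 24, 34), (gold, 32, 29), (gold, 32, 34), (gold, 6, 29), (gold, 6, 34)}
Keep only column(s) pid, cost: {(29, 12), (29, 24), (29, 32), (29, 6), (34, 12), (34, 24), (34, 32), (34, 6)}

{(29, 12), (29, 24), (29, 32), (29, 6), (34, 12), (34, 24), (34, 32), (34, 6)}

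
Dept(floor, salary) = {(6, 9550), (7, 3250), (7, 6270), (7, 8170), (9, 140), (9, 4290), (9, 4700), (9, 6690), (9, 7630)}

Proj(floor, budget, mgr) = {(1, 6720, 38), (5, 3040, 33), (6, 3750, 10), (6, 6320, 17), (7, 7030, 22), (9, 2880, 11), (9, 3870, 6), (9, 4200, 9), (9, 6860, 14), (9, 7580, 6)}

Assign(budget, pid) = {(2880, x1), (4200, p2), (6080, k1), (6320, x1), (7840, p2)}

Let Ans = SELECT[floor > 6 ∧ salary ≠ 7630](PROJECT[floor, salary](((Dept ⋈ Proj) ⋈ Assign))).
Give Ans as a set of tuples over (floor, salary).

{(9, 140), (9, 4290), (9, 4700), (9, 6690)}

Natural join on floor: {(6, 9550, 3750, 10), (6, 9550, 6320, 17), (7, 3250, 7030, 22), (7, 6270, 7030, 22), (7, 8170, 7030, 22), (9, 140, 2880, 11), (9, 140, 3870, 6), (9, 140, 4200, 9), (9, 140, 6860, 14), (9, 140, 7580, 6), (9, 4290, 2880, 11), (9, 4290, 3870, 6), (9, 4290, 4200, 9), (9, 4290, 6860, 14), (9, 4290, 7580, 6), (9, 4700, 2880, 11), (9, 4700, 3870, 6), (9, 4700, 4200, 9), (9, 4700, 6860, 14), (9, 4700, 7580, 6), (9, 6690, 2880, 11), (9, 6690, 3870, 6), (9, 6690, 4200, 9), (9, 6690, 6860, 14), (9, 6690, 7580, 6), (9, 7630, 2880, 11), (9, 7630, 3870, 6), (9, 7630, 4200, 9), (9, 7630, 6860, 14), (9, 7630, 7580, 6)}
Natural join on budget: {(6, 9550, 6320, 17, x1), (9, 140, 2880, 11, x1), (9, 140, 4200, 9, p2), (9, 4290, 2880, 11, x1), (9, 4290, 4200, 9, p2), (9, 4700, 2880, 11, x1), (9, 4700, 4200, 9, p2), (9, 6690, 2880, 11, x1), (9, 6690, 4200, 9, p2), (9, 7630, 2880, 11, x1), (9, 7630, 4200, 9, p2)}
π_{floor, salary} gives {(6, 9550), (9, 140), (9, 4290), (9, 4700), (9, 6690), (9, 7630)} (5 duplicate(s) eliminated).
Apply σ_{floor > 6 ∧ salary ≠ 7630}; surviving tuples: {(9, 140), (9, 4290), (9, 4700), (9, 6690)}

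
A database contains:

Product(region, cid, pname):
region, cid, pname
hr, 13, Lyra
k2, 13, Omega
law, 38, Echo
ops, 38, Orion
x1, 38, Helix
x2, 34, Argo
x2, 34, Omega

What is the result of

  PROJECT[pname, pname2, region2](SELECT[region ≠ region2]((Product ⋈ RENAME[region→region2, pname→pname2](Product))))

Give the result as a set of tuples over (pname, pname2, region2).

ρ[region→region2, pname→pname2]: schema becomes (region2, cid, pname2); tuples unchanged.
Product ⋈ RENAME[region→region2, pname→pname2](Product) (natural join on cid): {(hr, 13, Lyra, hr, Lyra), (hr, 13, Lyra, k2, Omega), (k2, 13, Omega, hr, Lyra), (k2, 13, Omega, k2, Omega), (law, 38, Echo, law, Echo), (law, 38, Echo, ops, Orion), (law, 38, Echo, x1, Helix), (ops, 38, Orion, law, Echo), (ops, 38, Orion, ops, Orion), (ops, 38, Orion, x1, Helix), (x1, 38, Helix, law, Echo), (x1, 38, Helix, ops, Orion), (x1, 38, Helix, x1, Helix), (x2, 34, Argo, x2, Argo), (x2, 34, Argo, x2, Omega), (x2, 34, Omega, x2, Argo), (x2, 34, Omega, x2, Omega)}
Selection region ≠ region2: {(hr, 13, Lyra, k2, Omega), (k2, 13, Omega, hr, Lyra), (law, 38, Echo, ops, Orion), (law, 38, Echo, x1, Helix), (ops, 38, Orion, law, Echo), (ops, 38, Orion, x1, Helix), (x1, 38, Helix, law, Echo), (x1, 38, Helix, ops, Orion)}
π[pname, pname2, region2]: project onto (pname, pname2, region2) → {(Echo, Helix, x1), (Echo, Orion, ops), (Helix, Echo, law), (Helix, Orion, ops), (Lyra, Omega, k2), (Omega, Lyra, hr), (Orion, Echo, law), (Orion, Helix, x1)}

{(Echo, Helix, x1), (Echo, Orion, ops), (Helix, Echo, law), (Helix, Orion, ops), (Lyra, Omega, k2), (Omega, Lyra, hr), (Orion, Echo, law), (Orion, Helix, x1)}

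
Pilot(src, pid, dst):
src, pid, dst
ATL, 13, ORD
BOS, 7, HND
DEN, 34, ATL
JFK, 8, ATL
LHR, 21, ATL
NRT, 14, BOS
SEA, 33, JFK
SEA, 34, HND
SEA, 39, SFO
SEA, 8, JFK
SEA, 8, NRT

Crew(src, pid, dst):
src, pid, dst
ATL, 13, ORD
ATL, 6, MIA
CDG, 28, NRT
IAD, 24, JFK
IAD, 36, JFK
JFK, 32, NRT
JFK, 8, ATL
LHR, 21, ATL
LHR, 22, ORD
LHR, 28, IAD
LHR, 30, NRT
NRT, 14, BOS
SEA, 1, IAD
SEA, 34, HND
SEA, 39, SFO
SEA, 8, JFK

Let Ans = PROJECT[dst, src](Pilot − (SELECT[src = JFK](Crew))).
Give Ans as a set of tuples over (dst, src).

{(ATL, DEN), (ATL, LHR), (BOS, NRT), (HND, BOS), (HND, SEA), (JFK, SEA), (NRT, SEA), (ORD, ATL), (SFO, SEA)}

Filtering on src = JFK leaves {(JFK, 32, NRT), (JFK, 8, ATL)}.
Set difference of the two operands is {(ATL, 13, ORD), (BOS, 7, HND), (DEN, 34, ATL), (LHR, 21, ATL), (NRT, 14, BOS), (SEA, 33, JFK), (SEA, 34, HND), (SEA, 39, SFO), (SEA, 8, JFK), (SEA, 8, NRT)}.
π_{dst, src} gives {(ATL, DEN), (ATL, LHR), (BOS, NRT), (HND, BOS), (HND, SEA), (JFK, SEA), (NRT, SEA), (ORD, ATL), (SFO, SEA)} (1 duplicate(s) eliminated).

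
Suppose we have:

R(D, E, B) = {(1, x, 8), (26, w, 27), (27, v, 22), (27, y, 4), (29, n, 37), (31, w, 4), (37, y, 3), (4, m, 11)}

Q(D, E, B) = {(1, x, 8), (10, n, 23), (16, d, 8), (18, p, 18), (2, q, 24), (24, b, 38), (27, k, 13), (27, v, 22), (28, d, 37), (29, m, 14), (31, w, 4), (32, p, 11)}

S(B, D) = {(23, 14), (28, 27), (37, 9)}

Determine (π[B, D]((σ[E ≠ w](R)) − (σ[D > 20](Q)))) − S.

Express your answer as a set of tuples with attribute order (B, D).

{(11, 4), (3, 37), (37, 29), (4, 27), (8, 1)}

Filtering on E ≠ w leaves {(1, x, 8), (27, v, 22), (27, y, 4), (29, n, 37), (37, y, 3), (4, m, 11)}.
Filtering on D > 20 leaves {(24, b, 38), (27, k, 13), (27, v, 22), (28, d, 37), (29, m, 14), (31, w, 4), (32, p, 11)}.
Set difference of the two operands is {(1, x, 8), (27, y, 4), (29, n, 37), (37, y, 3), (4, m, 11)}.
π[B, D]: project onto (B, D) → {(11, 4), (3, 37), (37, 29), (4, 27), (8, 1)}
Set difference of the two operands is {(11, 4), (3, 37), (37, 29), (4, 27), (8, 1)}.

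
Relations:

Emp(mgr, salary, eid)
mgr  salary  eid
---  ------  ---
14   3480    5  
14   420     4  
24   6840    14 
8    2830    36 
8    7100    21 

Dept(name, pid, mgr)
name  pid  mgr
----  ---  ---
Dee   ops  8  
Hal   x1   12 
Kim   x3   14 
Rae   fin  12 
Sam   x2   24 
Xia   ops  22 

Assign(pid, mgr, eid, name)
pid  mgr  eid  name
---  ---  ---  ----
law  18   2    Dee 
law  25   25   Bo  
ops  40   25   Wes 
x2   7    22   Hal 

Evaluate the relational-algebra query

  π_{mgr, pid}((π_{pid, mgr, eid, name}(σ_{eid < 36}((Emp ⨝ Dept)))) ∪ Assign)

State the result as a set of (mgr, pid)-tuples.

Joining Emp and Dept on mgr yields {(14, 3480, 5, Kim, x3), (14, 420, 4, Kim, x3), (24, 6840, 14, Sam, x2), (8, 2830, 36, Dee, ops), (8, 7100, 21, Dee, ops)}.
Selection eid < 36: {(14, 3480, 5, Kim, x3), (14, 420, 4, Kim, x3), (24, 6840, 14, Sam, x2), (8, 7100, 21, Dee, ops)}
Projecting to pid, mgr, eid, name: {(ops, 8, 21, Dee), (x2, 24, 14, Sam), (x3, 14, 4, Kim), (x3, 14, 5, Kim)}
Taking the union: {(law, 18, 2, Dee), (law, 25, 25, Bo), (ops, 40, 25, Wes), (ops, 8, 21, Dee), (x2, 24, 14, Sam), (x2, 7, 22, Hal), (x3, 14, 4, Kim), (x3, 14, 5, Kim)}
Projecting to mgr, pid (1 duplicate(s) eliminated): {(14, x3), (18, law), (24, x2), (25, law), (40, ops), (7, x2), (8, ops)}

{(14, x3), (18, law), (24, x2), (25, law), (40, ops), (7, x2), (8, ops)}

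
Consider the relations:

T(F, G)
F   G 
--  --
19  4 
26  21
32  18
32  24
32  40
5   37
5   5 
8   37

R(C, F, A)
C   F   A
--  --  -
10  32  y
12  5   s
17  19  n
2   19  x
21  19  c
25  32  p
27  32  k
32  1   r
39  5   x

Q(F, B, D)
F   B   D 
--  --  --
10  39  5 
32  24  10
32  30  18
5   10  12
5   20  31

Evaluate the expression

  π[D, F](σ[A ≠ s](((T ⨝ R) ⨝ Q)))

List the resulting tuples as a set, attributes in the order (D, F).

T ⋈ R (natural join on F): {(19, 4, 17, n), (19, 4, 2, x), (19, 4, 21, c), (32, 18, 10, y), (32, 18, 25, p), (32, 18, 27, k), (32, 24, 10, y), (32, 24, 25, p), (32, 24, 27, k), (32, 40, 10, y), (32, 40, 25, p), (32, 40, 27, k), (5, 37, 12, s), (5, 37, 39, x), (5, 5, 12, s), (5, 5, 39, x)}
(T ⨝ R) ⋈ Q (natural join on F): {(32, 18, 10, y, 24, 10), (32, 18, 10, y, 30, 18), (32, 18, 25, p, 24, 10), (32, 18, 25, p, 30, 18), (32, 18, 27, k, 24, 10), (32, 18, 27, k, 30, 18), (32, 24, 10, y, 24, 10), (32, 24, 10, y, 30, 18), (32, 24, 25, p, 24, 10), (32, 24, 25, p, 30, 18), (32, 24, 27, k, 24, 10), (32, 24, 27, k, 30, 18), (32, 40, 10, y, 24, 10), (32, 40, 10, y, 30, 18), (32, 40, 25, p, 24, 10), (32, 40, 25, p, 30, 18), (32, 40, 27, k, 24, 10), (32, 40, 27, k, 30, 18), (5, 37, 12, s, 10, 12), (5, 37, 12, s, 20, 31), (5, 37, 39, x, 10, 12), (5, 37, 39, x, 20, 31), (5, 5, 12, s, 10, 12), (5, 5, 12, s, 20, 31), (5, 5, 39, x, 10, 12), (5, 5, 39, x, 20, 31)}
Filtering on A ≠ s leaves {(32, 18, 10, y, 24, 10), (32, 18, 10, y, 30, 18), (32, 18, 25, p, 24, 10), (32, 18, 25, p, 30, 18), (32, 18, 27, k, 24, 10), (32, 18, 27, k, 30, 18), (32, 24, 10, y, 24, 10), (32, 24, 10, y, 30, 18), (32, 24, 25, p, 24, 10), (32, 24, 25, p, 30, 18), (32, 24, 27, k, 24, 10), (32, 24, 27, k, 30, 18), (32, 40, 10, y, 24, 10), (32, 40, 10, y, 30, 18), (32, 40, 25, p, 24, 10), (32, 40, 25, p, 30, 18), (32, 40, 27, k, 24, 10), (32, 40, 27, k, 30, 18), (5, 37, 39, x, 10, 12), (5, 37, 39, x, 20, 31), (5, 5, 39, x, 10, 12), (5, 5, 39, x, 20, 31)}.
π_{D, F} gives {(10, 32), (12, 5), (18, 32), (31, 5)} (18 duplicate(s) eliminated).

{(10, 32), (12, 5), (18, 32), (31, 5)}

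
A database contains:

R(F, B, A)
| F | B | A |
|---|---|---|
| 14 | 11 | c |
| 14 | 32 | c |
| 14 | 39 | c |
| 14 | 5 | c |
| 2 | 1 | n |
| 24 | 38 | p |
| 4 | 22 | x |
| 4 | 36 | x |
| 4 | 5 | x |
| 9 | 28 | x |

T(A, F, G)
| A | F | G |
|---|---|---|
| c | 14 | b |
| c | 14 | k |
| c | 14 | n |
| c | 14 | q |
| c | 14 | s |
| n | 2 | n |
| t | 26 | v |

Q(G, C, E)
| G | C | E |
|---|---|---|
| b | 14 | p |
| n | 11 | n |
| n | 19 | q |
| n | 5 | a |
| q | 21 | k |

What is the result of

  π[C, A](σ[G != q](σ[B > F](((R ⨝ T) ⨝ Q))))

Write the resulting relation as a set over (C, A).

R ⋈ T (natural join on F, A): {(14, 11, c, b), (14, 11, c, k), (14, 11, c, n), (14, 11, c, q), (14, 11, c, s), (14, 32, c, b), (14, 32, c, k), (14, 32, c, n), (14, 32, c, q), (14, 32, c, s), (14, 39, c, b), (14, 39, c, k), (14, 39, c, n), (14, 39, c, q), (14, 39, c, s), (14, 5, c, b), (14, 5, c, k), (14, 5, c, n), (14, 5, c, q), (14, 5, c, s), (2, 1, n, n)}
(R ⨝ T) ⋈ Q (natural join on G): {(14, 11, c, b, 14, p), (14, 11, c, n, 11, n), (14, 11, c, n, 19, q), (14, 11, c, n, 5, a), (14, 11, c, q, 21, k), (14, 32, c, b, 14, p), (14, 32, c, n, 11, n), (14, 32, c, n, 19, q), (14, 32, c, n, 5, a), (14, 32, c, q, 21, k), (14, 39, c, b, 14, p), (14, 39, c, n, 11, n), (14, 39, c, n, 19, q), (14, 39, c, n, 5, a), (14, 39, c, q, 21, k), (14, 5, c, b, 14, p), (14, 5, c, n, 11, n), (14, 5, c, n, 19, q), (14, 5, c, n, 5, a), (14, 5, c, q, 21, k), (2, 1, n, n, 11, n), (2, 1, n, n, 19, q), (2, 1, n, n, 5, a)}
Apply σ_{B > F}; surviving tuples: {(14, 32, c, b, 14, p), (14, 32, c, n, 11, n), (14, 32, c, n, 19, q), (14, 32, c, n, 5, a), (14, 32, c, q, 21, k), (14, 39, c, b, 14, p), (14, 39, c, n, 11, n), (14, 39, c, n, 19, q), (14, 39, c, n, 5, a), (14, 39, c, q, 21, k)}
Apply σ_{G != q}; surviving tuples: {(14, 32, c, b, 14, p), (14, 32, c, n, 11, n), (14, 32, c, n, 19, q), (14, 32, c, n, 5, a), (14, 39, c, b, 14, p), (14, 39, c, n, 11, n), (14, 39, c, n, 19, q), (14, 39, c, n, 5, a)}
Projecting to C, A (4 duplicate(s) eliminated): {(11, c), (14, c), (19, c), (5, c)}

{(11, c), (14, c), (19, c), (5, c)}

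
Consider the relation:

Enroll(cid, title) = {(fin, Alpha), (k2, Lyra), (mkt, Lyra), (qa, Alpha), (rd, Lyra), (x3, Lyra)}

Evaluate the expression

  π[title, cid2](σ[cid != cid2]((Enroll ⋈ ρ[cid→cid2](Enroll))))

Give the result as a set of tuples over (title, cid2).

{(Alpha, fin), (Alpha, qa), (Lyra, k2), (Lyra, mkt), (Lyra, rd), (Lyra, x3)}

ρ[cid→cid2]: schema becomes (cid2, title); tuples unchanged.
Natural join on title: {(fin, Alpha, fin), (fin, Alpha, qa), (k2, Lyra, k2), (k2, Lyra, mkt), (k2, Lyra, rd), (k2, Lyra, x3), (mkt, Lyra, k2), (mkt, Lyra, mkt), (mkt, Lyra, rd), (mkt, Lyra, x3), (qa, Alpha, fin), (qa, Alpha, qa), (rd, Lyra, k2), (rd, Lyra, mkt), (rd, Lyra, rd), (rd, Lyra, x3), (x3, Lyra, k2), (x3, Lyra, mkt), (x3, Lyra, rd), (x3, Lyra, x3)}
σ[cid != cid2]: keep tuples satisfying cid != cid2 → {(fin, Alpha, qa), (k2, Lyra, mkt), (k2, Lyra, rd), (k2, Lyra, x3), (mkt, Lyra, k2), (mkt, Lyra, rd), (mkt, Lyra, x3), (qa, Alpha, fin), (rd, Lyra, k2), (rd, Lyra, mkt), (rd, Lyra, x3), (x3, Lyra, k2), (x3, Lyra, mkt), (x3, Lyra, rd)}
π_{title, cid2} gives {(Alpha, fin), (Alpha, qa), (Lyra, k2), (Lyra, mkt), (Lyra, rd), (Lyra, x3)} (8 duplicate(s) eliminated).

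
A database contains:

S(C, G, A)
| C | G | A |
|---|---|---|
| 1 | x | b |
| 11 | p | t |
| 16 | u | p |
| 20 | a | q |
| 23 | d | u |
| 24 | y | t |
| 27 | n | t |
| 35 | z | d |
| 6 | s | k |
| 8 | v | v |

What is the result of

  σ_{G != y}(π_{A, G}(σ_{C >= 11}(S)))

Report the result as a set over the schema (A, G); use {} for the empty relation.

{(d, z), (p, u), (q, a), (t, n), (t, p), (u, d)}

Filtering on C >= 11 leaves {(11, p, t), (16, u, p), (20, a, q), (23, d, u), (24, y, t), (27, n, t), (35, z, d)}.
Projecting to A, G: {(d, z), (p, u), (q, a), (t, n), (t, p), (t, y), (u, d)}
Filtering on G != y leaves {(d, z), (p, u), (q, a), (t, n), (t, p), (u, d)}.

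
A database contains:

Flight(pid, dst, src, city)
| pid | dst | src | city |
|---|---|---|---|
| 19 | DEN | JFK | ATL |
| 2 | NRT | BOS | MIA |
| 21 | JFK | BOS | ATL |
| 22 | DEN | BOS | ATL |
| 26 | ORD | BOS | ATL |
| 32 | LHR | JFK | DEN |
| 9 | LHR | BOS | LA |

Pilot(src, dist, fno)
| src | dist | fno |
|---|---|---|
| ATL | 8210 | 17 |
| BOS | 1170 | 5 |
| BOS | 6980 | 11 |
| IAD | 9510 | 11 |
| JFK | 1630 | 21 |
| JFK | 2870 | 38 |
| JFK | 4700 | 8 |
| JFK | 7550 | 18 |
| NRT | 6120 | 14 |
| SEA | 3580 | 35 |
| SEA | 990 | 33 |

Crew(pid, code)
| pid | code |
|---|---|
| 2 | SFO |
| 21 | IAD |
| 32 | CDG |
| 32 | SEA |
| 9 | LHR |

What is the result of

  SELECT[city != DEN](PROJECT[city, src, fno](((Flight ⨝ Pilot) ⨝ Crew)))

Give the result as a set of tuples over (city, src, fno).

{(ATL, BOS, 11), (ATL, BOS, 5), (LA, BOS, 11), (LA, BOS, 5), (MIA, BOS, 11), (MIA, BOS, 5)}

Joining Flight and Pilot on src yields {(19, DEN, JFK, ATL, 1630, 21), (19, DEN, JFK, ATL, 2870, 38), (19, DEN, JFK, ATL, 4700, 8), (19, DEN, JFK, ATL, 7550, 18), (2, NRT, BOS, MIA, 1170, 5), (2, NRT, BOS, MIA, 6980, 11), (21, JFK, BOS, ATL, 1170, 5), (21, JFK, BOS, ATL, 6980, 11), (22, DEN, BOS, ATL, 1170, 5), (22, DEN, BOS, ATL, 6980, 11), (26, ORD, BOS, ATL, 1170, 5), (26, ORD, BOS, ATL, 6980, 11), (32, LHR, JFK, DEN, 1630, 21), (32, LHR, JFK, DEN, 2870, 38), (32, LHR, JFK, DEN, 4700, 8), (32, LHR, JFK, DEN, 7550, 18), (9, LHR, BOS, LA, 1170, 5), (9, LHR, BOS, LA, 6980, 11)}.
Joining (Flight ⨝ Pilot) and Crew on pid yields {(2, NRT, BOS, MIA, 1170, 5, SFO), (2, NRT, BOS, MIA, 6980, 11, SFO), (21, JFK, BOS, ATL, 1170, 5, IAD), (21, JFK, BOS, ATL, 6980, 11, IAD), (32, LHR, JFK, DEN, 1630, 21, CDG), (32, LHR, JFK, DEN, 1630, 21, SEA), (32, LHR, JFK, DEN, 2870, 38, CDG), (32, LHR, JFK, DEN, 2870, 38, SEA), (32, LHR, JFK, DEN, 4700, 8, CDG), (32, LHR, JFK, DEN, 4700, 8, SEA), (32, LHR, JFK, DEN, 7550, 18, CDG), (32, LHR, JFK, DEN, 7550, 18, SEA), (9, LHR, BOS, LA, 1170, 5, LHR), (9, LHR, BOS, LA, 6980, 11, LHR)}.
Projecting to city, src, fno (4 duplicate(s) eliminated): {(ATL, BOS, 11), (ATL, BOS, 5), (DEN, JFK, 18), (DEN, JFK, 21), (DEN, JFK, 38), (DEN, JFK, 8), (LA, BOS, 11), (LA, BOS, 5), (MIA, BOS, 11), (MIA, BOS, 5)}
Selection city != DEN: {(ATL, BOS, 11), (ATL, BOS, 5), (LA, BOS, 11), (LA, BOS, 5), (MIA, BOS, 11), (MIA, BOS, 5)}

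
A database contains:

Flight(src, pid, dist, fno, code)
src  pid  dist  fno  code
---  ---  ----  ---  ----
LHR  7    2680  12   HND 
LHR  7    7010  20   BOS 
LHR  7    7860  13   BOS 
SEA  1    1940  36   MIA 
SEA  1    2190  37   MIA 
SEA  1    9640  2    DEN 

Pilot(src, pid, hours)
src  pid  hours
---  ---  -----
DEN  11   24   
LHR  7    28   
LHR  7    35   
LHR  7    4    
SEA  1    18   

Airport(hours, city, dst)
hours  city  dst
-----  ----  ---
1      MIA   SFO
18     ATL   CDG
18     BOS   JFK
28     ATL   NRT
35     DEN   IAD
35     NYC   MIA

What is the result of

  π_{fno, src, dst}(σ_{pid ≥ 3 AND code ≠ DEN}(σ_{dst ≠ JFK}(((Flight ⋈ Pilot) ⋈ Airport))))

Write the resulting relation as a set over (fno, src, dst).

Joining Flight and Pilot on src, pid yields {(LHR, 7, 2680, 12, HND, 28), (LHR, 7, 2680, 12, HND, 35), (LHR, 7, 2680, 12, HND, 4), (LHR, 7, 7010, 20, BOS, 28), (LHR, 7, 7010, 20, BOS, 35), (LHR, 7, 7010, 20, BOS, 4), (LHR, 7, 7860, 13, BOS, 28), (LHR, 7, 7860, 13, BOS, 35), (LHR, 7, 7860, 13, BOS, 4), (SEA, 1, 1940, 36, MIA, 18), (SEA, 1, 2190, 37, MIA, 18), (SEA, 1, 9640, 2, DEN, 18)}.
Joining (Flight ⋈ Pilot) and Airport on hours yields {(LHR, 7, 2680, 12, HND, 28, ATL, NRT), (LHR, 7, 2680, 12, HND, 35, DEN, IAD), (LHR, 7, 2680, 12, HND, 35, NYC, MIA), (LHR, 7, 7010, 20, BOS, 28, ATL, NRT), (LHR, 7, 7010, 20, BOS, 35, DEN, IAD), (LHR, 7, 7010, 20, BOS, 35, NYC, MIA), (LHR, 7, 7860, 13, BOS, 28, ATL, NRT), (LHR, 7, 7860, 13, BOS, 35, DEN, IAD), (LHR, 7, 7860, 13, BOS, 35, NYC, MIA), (SEA, 1, 1940, 36, MIA, 18, ATL, CDG), (SEA, 1, 1940, 36, MIA, 18, BOS, JFK), (SEA, 1, 2190, 37, MIA, 18, ATL, CDG), (SEA, 1, 2190, 37, MIA, 18, BOS, JFK), (SEA, 1, 9640, 2, DEN, 18, ATL, CDG), (SEA, 1, 9640, 2, DEN, 18, BOS, JFK)}.
Filtering on dst ≠ JFK leaves {(LHR, 7, 2680, 12, HND, 28, ATL, NRT), (LHR, 7, 2680, 12, HND, 35, DEN, IAD), (LHR, 7, 2680, 12, HND, 35, NYC, MIA), (LHR, 7, 7010, 20, BOS, 28, ATL, NRT), (LHR, 7, 7010, 20, BOS, 35, DEN, IAD), (LHR, 7, 7010, 20, BOS, 35, NYC, MIA), (LHR, 7, 7860, 13, BOS, 28, ATL, NRT), (LHR, 7, 7860, 13, BOS, 35, DEN, IAD), (LHR, 7, 7860, 13, BOS, 35, NYC, MIA), (SEA, 1, 1940, 36, MIA, 18, ATL, CDG), (SEA, 1, 2190, 37, MIA, 18, ATL, CDG), (SEA, 1, 9640, 2, DEN, 18, ATL, CDG)}.
Filtering on pid ≥ 3 AND code ≠ DEN leaves {(LHR, 7, 2680, 12, HND, 28, ATL, NRT), (LHR, 7, 2680, 12, HND, 35, DEN, IAD), (LHR, 7, 2680, 12, HND, 35, NYC, MIA), (LHR, 7, 7010, 20, BOS, 28, ATL, NRT), (LHR, 7, 7010, 20, BOS, 35, DEN, IAD), (LHR, 7, 7010, 20, BOS, 35, NYC, MIA), (LHR, 7, 7860, 13, BOS, 28, ATL, NRT), (LHR, 7, 7860, 13, BOS, 35, DEN, IAD), (LHR, 7, 7860, 13, BOS, 35, NYC, MIA)}.
π[fno, src, dst]: project onto (fno, src, dst) → {(12, LHR, IAD), (12, LHR, MIA), (12, LHR, NRT), (13, LHR, IAD), (13, LHR, MIA), (13, LHR, NRT), (20, LHR, IAD), (20, LHR, MIA), (20, LHR, NRT)}

{(12, LHR, IAD), (12, LHR, MIA), (12, LHR, NRT), (13, LHR, IAD), (13, LHR, MIA), (13, LHR, NRT), (20, LHR, IAD), (20, LHR, MIA), (20, LHR, NRT)}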